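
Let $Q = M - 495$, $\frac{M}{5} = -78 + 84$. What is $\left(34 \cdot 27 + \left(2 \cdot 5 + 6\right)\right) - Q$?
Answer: $1399$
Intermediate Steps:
$M = 30$ ($M = 5 \left(-78 + 84\right) = 5 \cdot 6 = 30$)
$Q = -465$ ($Q = 30 - 495 = -465$)
$\left(34 \cdot 27 + \left(2 \cdot 5 + 6\right)\right) - Q = \left(34 \cdot 27 + \left(2 \cdot 5 + 6\right)\right) - -465 = \left(918 + \left(10 + 6\right)\right) + 465 = \left(918 + 16\right) + 465 = 934 + 465 = 1399$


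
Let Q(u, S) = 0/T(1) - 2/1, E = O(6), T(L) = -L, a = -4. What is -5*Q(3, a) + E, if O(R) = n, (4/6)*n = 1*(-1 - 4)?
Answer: 5/2 ≈ 2.5000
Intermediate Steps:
n = -15/2 (n = 3*(1*(-1 - 4))/2 = 3*(1*(-5))/2 = (3/2)*(-5) = -15/2 ≈ -7.5000)
O(R) = -15/2
E = -15/2 ≈ -7.5000
Q(u, S) = -2 (Q(u, S) = 0/((-1*1)) - 2/1 = 0/(-1) - 2*1 = 0*(-1) - 2 = 0 - 2 = -2)
-5*Q(3, a) + E = -5*(-2) - 15/2 = 10 - 15/2 = 5/2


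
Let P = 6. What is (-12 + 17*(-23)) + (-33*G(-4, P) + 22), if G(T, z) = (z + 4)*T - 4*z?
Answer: 1731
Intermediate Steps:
G(T, z) = -4*z + T*(4 + z) (G(T, z) = (4 + z)*T - 4*z = T*(4 + z) - 4*z = -4*z + T*(4 + z))
(-12 + 17*(-23)) + (-33*G(-4, P) + 22) = (-12 + 17*(-23)) + (-33*(-4*6 + 4*(-4) - 4*6) + 22) = (-12 - 391) + (-33*(-24 - 16 - 24) + 22) = -403 + (-33*(-64) + 22) = -403 + (2112 + 22) = -403 + 2134 = 1731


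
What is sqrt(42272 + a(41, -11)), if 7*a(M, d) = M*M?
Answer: 3*sqrt(231455)/7 ≈ 206.18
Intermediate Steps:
a(M, d) = M**2/7 (a(M, d) = (M*M)/7 = M**2/7)
sqrt(42272 + a(41, -11)) = sqrt(42272 + (1/7)*41**2) = sqrt(42272 + (1/7)*1681) = sqrt(42272 + 1681/7) = sqrt(297585/7) = 3*sqrt(231455)/7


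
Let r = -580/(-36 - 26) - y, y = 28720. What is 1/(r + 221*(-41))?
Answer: -31/1170921 ≈ -2.6475e-5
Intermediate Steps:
r = -890030/31 (r = -580/(-36 - 26) - 1*28720 = -580/(-62) - 28720 = -580*(-1/62) - 28720 = 290/31 - 28720 = -890030/31 ≈ -28711.)
1/(r + 221*(-41)) = 1/(-890030/31 + 221*(-41)) = 1/(-890030/31 - 9061) = 1/(-1170921/31) = -31/1170921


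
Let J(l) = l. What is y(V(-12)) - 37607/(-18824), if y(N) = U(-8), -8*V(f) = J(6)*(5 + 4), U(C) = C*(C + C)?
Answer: 2447079/18824 ≈ 130.00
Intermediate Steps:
U(C) = 2*C² (U(C) = C*(2*C) = 2*C²)
V(f) = -27/4 (V(f) = -3*(5 + 4)/4 = -3*9/4 = -⅛*54 = -27/4)
y(N) = 128 (y(N) = 2*(-8)² = 2*64 = 128)
y(V(-12)) - 37607/(-18824) = 128 - 37607/(-18824) = 128 - 37607*(-1)/18824 = 128 - 1*(-37607/18824) = 128 + 37607/18824 = 2447079/18824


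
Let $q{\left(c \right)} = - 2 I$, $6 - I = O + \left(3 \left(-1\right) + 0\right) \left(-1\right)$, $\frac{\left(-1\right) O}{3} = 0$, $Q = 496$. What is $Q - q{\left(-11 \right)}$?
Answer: $502$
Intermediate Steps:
$O = 0$ ($O = \left(-3\right) 0 = 0$)
$I = 3$ ($I = 6 - \left(0 + \left(3 \left(-1\right) + 0\right) \left(-1\right)\right) = 6 - \left(0 + \left(-3 + 0\right) \left(-1\right)\right) = 6 - \left(0 - -3\right) = 6 - \left(0 + 3\right) = 6 - 3 = 3$)
$q{\left(c \right)} = -6$ ($q{\left(c \right)} = \left(-2\right) 3 = -6$)
$Q - q{\left(-11 \right)} = 496 - -6 = 496 + 6 = 502$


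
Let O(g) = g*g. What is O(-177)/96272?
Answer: 31329/96272 ≈ 0.32542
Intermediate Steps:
O(g) = g²
O(-177)/96272 = (-177)²/96272 = 31329*(1/96272) = 31329/96272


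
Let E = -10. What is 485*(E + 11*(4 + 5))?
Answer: 43165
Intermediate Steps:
485*(E + 11*(4 + 5)) = 485*(-10 + 11*(4 + 5)) = 485*(-10 + 11*9) = 485*(-10 + 99) = 485*89 = 43165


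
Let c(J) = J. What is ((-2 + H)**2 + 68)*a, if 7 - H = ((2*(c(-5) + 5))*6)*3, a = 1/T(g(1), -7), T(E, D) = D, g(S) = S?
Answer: -93/7 ≈ -13.286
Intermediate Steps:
a = -1/7 (a = 1/(-7) = -1/7 ≈ -0.14286)
H = 7 (H = 7 - (2*(-5 + 5))*6*3 = 7 - (2*0)*6*3 = 7 - 0*6*3 = 7 - 0*3 = 7 - 1*0 = 7 + 0 = 7)
((-2 + H)**2 + 68)*a = ((-2 + 7)**2 + 68)*(-1/7) = (5**2 + 68)*(-1/7) = (25 + 68)*(-1/7) = 93*(-1/7) = -93/7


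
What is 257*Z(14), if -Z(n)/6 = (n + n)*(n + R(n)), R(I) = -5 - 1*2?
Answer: -302232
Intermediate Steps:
R(I) = -7 (R(I) = -5 - 2 = -7)
Z(n) = -12*n*(-7 + n) (Z(n) = -6*(n + n)*(n - 7) = -6*2*n*(-7 + n) = -12*n*(-7 + n))
257*Z(14) = 257*(12*14*(7 - 1*14)) = 257*(12*14*(7 - 14)) = 257*(12*14*(-7)) = 257*(-1176) = -302232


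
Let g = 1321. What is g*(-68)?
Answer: -89828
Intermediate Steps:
g*(-68) = 1321*(-68) = -89828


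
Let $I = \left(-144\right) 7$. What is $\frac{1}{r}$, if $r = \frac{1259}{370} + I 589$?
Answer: $- \frac{370}{219672181} \approx -1.6843 \cdot 10^{-6}$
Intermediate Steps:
$I = -1008$
$r = - \frac{219672181}{370}$ ($r = \frac{1259}{370} - 593712 = - \frac{219672181}{370} \approx -5.9371 \cdot 10^{5}$)
$\frac{1}{r} = \frac{1}{- \frac{219672181}{370}} = - \frac{370}{219672181}$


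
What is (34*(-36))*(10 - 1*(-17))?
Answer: -33048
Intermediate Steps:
(34*(-36))*(10 - 1*(-17)) = -1224*(10 + 17) = -1224*27 = -33048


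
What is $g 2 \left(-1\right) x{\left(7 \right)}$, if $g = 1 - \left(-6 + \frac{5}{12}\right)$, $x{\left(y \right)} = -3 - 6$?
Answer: $\frac{237}{2} \approx 118.5$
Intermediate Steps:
$x{\left(y \right)} = -9$ ($x{\left(y \right)} = -3 - 6 = -9$)
$g = \frac{79}{12}$ ($g = 1 - - \frac{67}{12} = 1 + \left(6 - \frac{5}{12}\right) = 1 + \frac{67}{12} = \frac{79}{12} \approx 6.5833$)
$g 2 \left(-1\right) x{\left(7 \right)} = \frac{79 \cdot 2 \left(-1\right)}{12} \left(-9\right) = \frac{79}{12} \left(-2\right) \left(-9\right) = \left(- \frac{79}{6}\right) \left(-9\right) = \frac{237}{2}$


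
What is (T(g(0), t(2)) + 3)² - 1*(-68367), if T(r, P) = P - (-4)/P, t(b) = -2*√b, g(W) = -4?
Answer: 68394 - 18*√2 ≈ 68369.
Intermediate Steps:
T(r, P) = P + 4/P
(T(g(0), t(2)) + 3)² - 1*(-68367) = ((-2*√2 + 4/((-2*√2))) + 3)² - 1*(-68367) = ((-2*√2 + 4*(-√2/4)) + 3)² + 68367 = ((-2*√2 - √2) + 3)² + 68367 = (-3*√2 + 3)² + 68367 = (3 - 3*√2)² + 68367 = 68367 + (3 - 3*√2)²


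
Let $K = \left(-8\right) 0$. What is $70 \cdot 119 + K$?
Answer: $8330$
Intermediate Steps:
$K = 0$
$70 \cdot 119 + K = 70 \cdot 119 + 0 = 8330 + 0 = 8330$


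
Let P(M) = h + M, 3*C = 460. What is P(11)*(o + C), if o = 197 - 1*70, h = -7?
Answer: 3364/3 ≈ 1121.3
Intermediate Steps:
C = 460/3 (C = (⅓)*460 = 460/3 ≈ 153.33)
o = 127 (o = 197 - 70 = 127)
P(M) = -7 + M
P(11)*(o + C) = (-7 + 11)*(127 + 460/3) = 4*(841/3) = 3364/3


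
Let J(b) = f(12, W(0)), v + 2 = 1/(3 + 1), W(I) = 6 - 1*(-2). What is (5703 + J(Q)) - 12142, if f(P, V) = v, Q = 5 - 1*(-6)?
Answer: -25763/4 ≈ -6440.8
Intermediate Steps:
W(I) = 8 (W(I) = 6 + 2 = 8)
Q = 11 (Q = 5 + 6 = 11)
v = -7/4 (v = -2 + 1/(3 + 1) = -2 + 1/4 = -7/4 ≈ -1.7500)
f(P, V) = -7/4
J(b) = -7/4
(5703 + J(Q)) - 12142 = (5703 - 7/4) - 12142 = 22805/4 - 12142 = -25763/4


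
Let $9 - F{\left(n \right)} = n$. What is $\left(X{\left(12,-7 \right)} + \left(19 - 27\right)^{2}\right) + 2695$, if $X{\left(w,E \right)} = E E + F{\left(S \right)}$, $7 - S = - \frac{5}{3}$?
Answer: $\frac{8425}{3} \approx 2808.3$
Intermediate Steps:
$S = \frac{26}{3}$ ($S = 7 - - \frac{5}{3} = 7 + \frac{5}{3} = \frac{26}{3} \approx 8.6667$)
$F{\left(n \right)} = 9 - n$
$X{\left(w,E \right)} = \frac{1}{3} + E^{2}$ ($X{\left(w,E \right)} = E E + \left(9 - \frac{26}{3}\right) = E^{2} + \left(9 - \frac{26}{3}\right) = E^{2} + \frac{1}{3} = \frac{1}{3} + E^{2}$)
$\left(X{\left(12,-7 \right)} + \left(19 - 27\right)^{2}\right) + 2695 = \left(\left(\frac{1}{3} + \left(-7\right)^{2}\right) + \left(19 - 27\right)^{2}\right) + 2695 = \left(\left(\frac{1}{3} + 49\right) + \left(-8\right)^{2}\right) + 2695 = \left(\frac{148}{3} + 64\right) + 2695 = \frac{340}{3} + 2695 = \frac{8425}{3}$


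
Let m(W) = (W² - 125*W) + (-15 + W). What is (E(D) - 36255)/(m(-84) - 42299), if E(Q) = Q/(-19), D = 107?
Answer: 344476/235999 ≈ 1.4597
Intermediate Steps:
E(Q) = -Q/19 (E(Q) = Q*(-1/19) = -Q/19)
m(W) = -15 + W² - 124*W
(E(D) - 36255)/(m(-84) - 42299) = (-1/19*107 - 36255)/((-15 + (-84)² - 124*(-84)) - 42299) = (-107/19 - 36255)/((-15 + 7056 + 10416) - 42299) = -688952/(19*(17457 - 42299)) = -688952/19/(-24842) = -688952/19*(-1/24842) = 344476/235999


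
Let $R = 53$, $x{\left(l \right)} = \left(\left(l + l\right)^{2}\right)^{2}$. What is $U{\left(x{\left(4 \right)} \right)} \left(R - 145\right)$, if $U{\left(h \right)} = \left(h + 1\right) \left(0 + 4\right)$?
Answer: $-1507696$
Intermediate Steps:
$x{\left(l \right)} = 16 l^{4}$ ($x{\left(l \right)} = \left(\left(2 l\right)^{2}\right)^{2} = \left(4 l^{2}\right)^{2} = 16 l^{4}$)
$U{\left(h \right)} = 4 + 4 h$ ($U{\left(h \right)} = \left(1 + h\right) 4 = 4 + 4 h$)
$U{\left(x{\left(4 \right)} \right)} \left(R - 145\right) = \left(4 + 4 \cdot 16 \cdot 4^{4}\right) \left(53 - 145\right) = \left(4 + 4 \cdot 16 \cdot 256\right) \left(-92\right) = \left(4 + 4 \cdot 4096\right) \left(-92\right) = \left(4 + 16384\right) \left(-92\right) = 16388 \left(-92\right) = -1507696$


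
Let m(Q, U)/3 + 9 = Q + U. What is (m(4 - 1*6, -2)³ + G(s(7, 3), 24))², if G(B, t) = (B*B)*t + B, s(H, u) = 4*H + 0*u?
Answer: 1638225625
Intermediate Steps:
s(H, u) = 4*H (s(H, u) = 4*H + 0 = 4*H)
G(B, t) = B + t*B² (G(B, t) = B²*t + B = t*B² + B = B + t*B²)
m(Q, U) = -27 + 3*Q + 3*U (m(Q, U) = -27 + 3*(Q + U) = -27 + (3*Q + 3*U) = -27 + 3*Q + 3*U)
(m(4 - 1*6, -2)³ + G(s(7, 3), 24))² = ((-27 + 3*(4 - 1*6) + 3*(-2))³ + (4*7)*(1 + (4*7)*24))² = ((-27 + 3*(4 - 6) - 6)³ + 28*(1 + 28*24))² = ((-27 + 3*(-2) - 6)³ + 28*(1 + 672))² = ((-27 - 6 - 6)³ + 28*673)² = ((-39)³ + 18844)² = (-59319 + 18844)² = (-40475)² = 1638225625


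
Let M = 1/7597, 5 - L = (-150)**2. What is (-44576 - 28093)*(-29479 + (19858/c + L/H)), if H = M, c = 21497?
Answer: 267011563909478040/21497 ≈ 1.2421e+13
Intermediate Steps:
L = -22495 (L = 5 - 1*(-150)**2 = 5 - 1*22500 = 5 - 22500 = -22495)
M = 1/7597 ≈ 0.00013163
H = 1/7597 ≈ 0.00013163
(-44576 - 28093)*(-29479 + (19858/c + L/H)) = (-44576 - 28093)*(-29479 + (19858/21497 - 22495/1/7597)) = -72669*(-29479 + (19858*(1/21497) - 22495*7597)) = -72669*(-29479 + (19858/21497 - 170894515)) = -72669*(-29479 - 3673719369097/21497) = -72669*(-3674353079160/21497) = 267011563909478040/21497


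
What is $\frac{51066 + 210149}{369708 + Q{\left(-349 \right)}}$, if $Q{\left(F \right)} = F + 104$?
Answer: $\frac{261215}{369463} \approx 0.70701$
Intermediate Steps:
$Q{\left(F \right)} = 104 + F$
$\frac{51066 + 210149}{369708 + Q{\left(-349 \right)}} = \frac{51066 + 210149}{369708 + \left(104 - 349\right)} = \frac{261215}{369708 - 245} = \frac{261215}{369463}$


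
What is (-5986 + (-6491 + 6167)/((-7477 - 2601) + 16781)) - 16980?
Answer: -153941422/6703 ≈ -22966.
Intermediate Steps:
(-5986 + (-6491 + 6167)/((-7477 - 2601) + 16781)) - 16980 = (-5986 - 324/(-10078 + 16781)) - 16980 = (-5986 - 324/6703) - 16980 = -40124482/6703 - 16980 = -153941422/6703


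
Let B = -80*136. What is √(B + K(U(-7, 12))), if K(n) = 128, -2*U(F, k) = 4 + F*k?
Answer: 16*I*√42 ≈ 103.69*I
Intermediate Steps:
U(F, k) = -2 - F*k/2 (U(F, k) = -(4 + F*k)/2 = -2 - F*k/2)
B = -10880
√(B + K(U(-7, 12))) = √(-10880 + 128) = √(-10752) = 16*I*√42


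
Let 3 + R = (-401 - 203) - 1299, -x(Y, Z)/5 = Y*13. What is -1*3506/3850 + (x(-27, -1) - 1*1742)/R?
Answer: -3366243/3669050 ≈ -0.91747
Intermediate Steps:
x(Y, Z) = -65*Y (x(Y, Z) = -5*Y*13 = -65*Y)
R = -1906 (R = -3 + ((-401 - 203) - 1299) = -3 + (-604 - 1299) = -3 - 1903 = -1906)
-1*3506/3850 + (x(-27, -1) - 1*1742)/R = -1*3506/3850 + (-65*(-27) - 1*1742)/(-1906) = -3506*1/3850 + (1755 - 1742)*(-1/1906) = -1753/1925 + 13*(-1/1906) = -1753/1925 - 13/1906 = -3366243/3669050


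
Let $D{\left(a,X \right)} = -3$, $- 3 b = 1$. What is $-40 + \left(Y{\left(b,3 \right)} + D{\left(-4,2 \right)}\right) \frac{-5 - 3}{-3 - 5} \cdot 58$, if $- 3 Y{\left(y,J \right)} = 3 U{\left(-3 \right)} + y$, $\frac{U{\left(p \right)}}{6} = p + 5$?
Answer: $- \frac{8132}{9} \approx -903.56$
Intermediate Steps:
$U{\left(p \right)} = 30 + 6 p$ ($U{\left(p \right)} = 6 \left(p + 5\right) = 6 \left(5 + p\right) = 30 + 6 p$)
$b = - \frac{1}{3}$ ($b = \left(- \frac{1}{3}\right) 1 = - \frac{1}{3} \approx -0.33333$)
$Y{\left(y,J \right)} = -12 - \frac{y}{3}$ ($Y{\left(y,J \right)} = - \frac{3 \left(30 + 6 \left(-3\right)\right) + y}{3} = - \frac{3 \left(30 - 18\right) + y}{3} = - \frac{3 \cdot 12 + y}{3} = - \frac{36 + y}{3} = -12 - \frac{y}{3}$)
$-40 + \left(Y{\left(b,3 \right)} + D{\left(-4,2 \right)}\right) \frac{-5 - 3}{-3 - 5} \cdot 58 = -40 + \left(\left(-12 - - \frac{1}{9}\right) - 3\right) \frac{-5 - 3}{-3 - 5} \cdot 58 = -40 + \left(\left(-12 + \frac{1}{9}\right) - 3\right) \left(- \frac{8}{-8}\right) 58 = -40 + \left(- \frac{107}{9} - 3\right) \left(\left(-8\right) \left(- \frac{1}{8}\right)\right) 58 = -40 + \left(- \frac{134}{9}\right) 1 \cdot 58 = -40 - \frac{7772}{9} = - \frac{8132}{9}$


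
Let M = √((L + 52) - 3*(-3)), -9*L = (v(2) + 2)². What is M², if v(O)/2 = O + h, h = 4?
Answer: 353/9 ≈ 39.222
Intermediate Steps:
v(O) = 8 + 2*O (v(O) = 2*(O + 4) = 2*(4 + O) = 8 + 2*O)
L = -196/9 (L = -((8 + 2*2) + 2)²/9 = -((8 + 4) + 2)²/9 = -(12 + 2)²/9 = -⅑*14² = -⅑*196 = -196/9 ≈ -21.778)
M = √353/3 (M = √((-196/9 + 52) - 3*(-3)) = √(272/9 + 9) = √(353/9) = √353/3 ≈ 6.2628)
M² = (√353/3)² = 353/9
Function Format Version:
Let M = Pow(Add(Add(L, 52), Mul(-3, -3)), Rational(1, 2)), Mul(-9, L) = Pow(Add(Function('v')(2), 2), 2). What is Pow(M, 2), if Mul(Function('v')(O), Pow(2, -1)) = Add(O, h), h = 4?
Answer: Rational(353, 9) ≈ 39.222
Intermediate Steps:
Function('v')(O) = Add(8, Mul(2, O)) (Function('v')(O) = Mul(2, Add(O, 4)) = Mul(2, Add(4, O)) = Add(8, Mul(2, O)))
L = Rational(-196, 9) (L = Mul(Rational(-1, 9), Pow(Add(Add(8, Mul(2, 2)), 2), 2)) = Mul(Rational(-1, 9), Pow(Add(Add(8, 4), 2), 2)) = Mul(Rational(-1, 9), Pow(Add(12, 2), 2)) = Mul(Rational(-1, 9), Pow(14, 2)) = Mul(Rational(-1, 9), 196) = Rational(-196, 9) ≈ -21.778)
M = Mul(Rational(1, 3), Pow(353, Rational(1, 2))) (M = Pow(Add(Add(Rational(-196, 9), 52), Mul(-3, -3)), Rational(1, 2)) = Pow(Add(Rational(272, 9), 9), Rational(1, 2)) = Pow(Rational(353, 9), Rational(1, 2)) = Mul(Rational(1, 3), Pow(353, Rational(1, 2))) ≈ 6.2628)
Pow(M, 2) = Pow(Mul(Rational(1, 3), Pow(353, Rational(1, 2))), 2) = Rational(353, 9)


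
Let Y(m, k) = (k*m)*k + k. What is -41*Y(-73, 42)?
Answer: 5277930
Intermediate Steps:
Y(m, k) = k + m*k² (Y(m, k) = m*k² + k = k + m*k²)
-41*Y(-73, 42) = -1722*(1 + 42*(-73)) = -1722*(1 - 3066) = -1722*(-3065) = -41*(-128730) = 5277930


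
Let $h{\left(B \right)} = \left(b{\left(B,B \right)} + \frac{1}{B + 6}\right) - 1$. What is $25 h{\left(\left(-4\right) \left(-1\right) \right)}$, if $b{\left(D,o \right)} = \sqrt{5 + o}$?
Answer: $\frac{105}{2} \approx 52.5$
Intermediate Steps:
$h{\left(B \right)} = -1 + \sqrt{5 + B} + \frac{1}{6 + B}$ ($h{\left(B \right)} = \left(\sqrt{5 + B} + \frac{1}{B + 6}\right) - 1 = \left(\sqrt{5 + B} + \frac{1}{6 + B}\right) - 1 = -1 + \sqrt{5 + B} + \frac{1}{6 + B}$)
$25 h{\left(\left(-4\right) \left(-1\right) \right)} = 25 \frac{-5 - \left(-4\right) \left(-1\right) + 6 \sqrt{5 - -4} + \left(-4\right) \left(-1\right) \sqrt{5 - -4}}{6 - -4} = 25 \frac{-5 - 4 + 6 \sqrt{5 + 4} + 4 \sqrt{5 + 4}}{6 + 4} = 25 \frac{-5 - 4 + 6 \sqrt{9} + 4 \sqrt{9}}{10} = 25 \frac{-5 - 4 + 6 \cdot 3 + 4 \cdot 3}{10} = 25 \frac{-5 - 4 + 18 + 12}{10} = 25 \cdot \frac{1}{10} \cdot 21 = 25 \cdot \frac{21}{10} = \frac{105}{2}$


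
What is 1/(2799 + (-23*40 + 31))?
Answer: 1/1910 ≈ 0.00052356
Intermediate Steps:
1/(2799 + (-23*40 + 31)) = 1/(2799 + (-920 + 31)) = 1/(2799 - 889) = 1/1910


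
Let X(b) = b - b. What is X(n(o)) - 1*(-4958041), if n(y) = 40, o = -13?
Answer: 4958041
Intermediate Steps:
X(b) = 0
X(n(o)) - 1*(-4958041) = 0 - 1*(-4958041) = 0 + 4958041 = 4958041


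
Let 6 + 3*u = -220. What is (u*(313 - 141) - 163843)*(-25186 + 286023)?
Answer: -138348205637/3 ≈ -4.6116e+10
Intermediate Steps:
u = -226/3 (u = -2 + (1/3)*(-220) = -2 - 220/3 = -226/3 ≈ -75.333)
(u*(313 - 141) - 163843)*(-25186 + 286023) = (-226*(313 - 141)/3 - 163843)*(-25186 + 286023) = (-226/3*172 - 163843)*260837 = (-38872/3 - 163843)*260837 = -530401/3*260837 = -138348205637/3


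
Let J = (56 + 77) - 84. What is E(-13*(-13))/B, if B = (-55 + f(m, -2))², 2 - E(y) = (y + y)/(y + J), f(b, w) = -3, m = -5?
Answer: 49/366676 ≈ 0.00013363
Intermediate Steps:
J = 49 (J = 133 - 84 = 49)
E(y) = 2 - 2*y/(49 + y) (E(y) = 2 - (y + y)/(y + 49) = 2 - 2*y/(49 + y))
B = 3364 (B = (-55 - 3)² = (-58)² = 3364)
E(-13*(-13))/B = (98/(49 - 13*(-13)))/3364 = (98/(49 + 169))*(1/3364) = (98/218)*(1/3364) = (98*(1/218))*(1/3364) = (49/109)*(1/3364) = 49/366676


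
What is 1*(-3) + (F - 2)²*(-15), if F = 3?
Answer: -18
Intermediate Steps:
1*(-3) + (F - 2)²*(-15) = 1*(-3) + (3 - 2)²*(-15) = -3 + 1²*(-15) = -3 + 1*(-15) = -3 - 15 = -18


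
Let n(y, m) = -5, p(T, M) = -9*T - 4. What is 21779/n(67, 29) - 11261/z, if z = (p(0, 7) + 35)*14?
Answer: -9508391/2170 ≈ -4381.8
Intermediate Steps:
p(T, M) = -4 - 9*T
z = 434 (z = ((-4 - 9*0) + 35)*14 = ((-4 + 0) + 35)*14 = (-4 + 35)*14 = 31*14 = 434)
21779/n(67, 29) - 11261/z = 21779/(-5) - 11261/434 = 21779*(-1/5) - 11261*1/434 = -21779/5 - 11261/434 = -9508391/2170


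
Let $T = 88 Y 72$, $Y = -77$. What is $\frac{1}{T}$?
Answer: $- \frac{1}{487872} \approx -2.0497 \cdot 10^{-6}$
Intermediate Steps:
$T = -487872$ ($T = 88 \left(-77\right) 72 = \left(-6776\right) 72 = -487872$)
$\frac{1}{T} = \frac{1}{-487872} = - \frac{1}{487872}$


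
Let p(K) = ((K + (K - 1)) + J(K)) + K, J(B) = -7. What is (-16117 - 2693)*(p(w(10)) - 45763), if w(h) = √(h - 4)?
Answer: 860952510 - 56430*√6 ≈ 8.6081e+8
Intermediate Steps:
w(h) = √(-4 + h)
p(K) = -8 + 3*K (p(K) = ((K + (K - 1)) - 7) + K = ((K + (-1 + K)) - 7) + K = ((-1 + 2*K) - 7) + K = (-8 + 2*K) + K = -8 + 3*K)
(-16117 - 2693)*(p(w(10)) - 45763) = (-16117 - 2693)*((-8 + 3*√(-4 + 10)) - 45763) = -18810*((-8 + 3*√6) - 45763) = -18810*(-45771 + 3*√6) = 860952510 - 56430*√6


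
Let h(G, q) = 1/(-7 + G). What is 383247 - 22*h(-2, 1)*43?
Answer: 3450169/9 ≈ 3.8335e+5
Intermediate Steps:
383247 - 22*h(-2, 1)*43 = 383247 - 22/(-7 - 2)*43 = 383247 - 22/(-9)*43 = 383247 - 22*(-⅑)*43 = 383247 - (-22)*43/9 = 383247 - 1*(-946/9) = 383247 + 946/9 = 3450169/9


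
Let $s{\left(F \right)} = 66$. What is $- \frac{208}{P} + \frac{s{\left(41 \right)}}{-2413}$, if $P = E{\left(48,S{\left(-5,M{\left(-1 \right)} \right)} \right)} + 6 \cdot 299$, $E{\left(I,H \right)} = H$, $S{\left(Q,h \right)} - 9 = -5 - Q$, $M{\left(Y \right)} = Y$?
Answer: $- \frac{620902}{4350639} \approx -0.14272$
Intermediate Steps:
$S{\left(Q,h \right)} = 4 - Q$ ($S{\left(Q,h \right)} = 9 - \left(5 + Q\right) = 4 - Q$)
$P = 1803$ ($P = \left(4 - -5\right) + 6 \cdot 299 = \left(4 + 5\right) + 1794 = 9 + 1794 = 1803$)
$- \frac{208}{P} + \frac{s{\left(41 \right)}}{-2413} = - \frac{208}{1803} + \frac{66}{-2413} = \left(-208\right) \frac{1}{1803} + 66 \left(- \frac{1}{2413}\right) = - \frac{208}{1803} - \frac{66}{2413} = - \frac{620902}{4350639}$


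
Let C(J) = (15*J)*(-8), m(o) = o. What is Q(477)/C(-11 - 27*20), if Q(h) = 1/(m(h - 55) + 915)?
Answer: 1/88402440 ≈ 1.1312e-8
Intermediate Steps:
Q(h) = 1/(860 + h) (Q(h) = 1/((h - 55) + 915) = 1/((-55 + h) + 915) = 1/(860 + h))
C(J) = -120*J
Q(477)/C(-11 - 27*20) = 1/((860 + 477)*((-120*(-11 - 27*20)))) = 1/(1337*((-120*(-11 - 540)))) = 1/(1337*((-120*(-551)))) = (1/1337)/66120 = (1/1337)*(1/66120) = 1/88402440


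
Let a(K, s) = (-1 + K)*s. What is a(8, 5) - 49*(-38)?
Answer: 1897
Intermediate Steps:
a(K, s) = s*(-1 + K)
a(8, 5) - 49*(-38) = 5*(-1 + 8) - 49*(-38) = 5*7 + 1862 = 35 + 1862 = 1897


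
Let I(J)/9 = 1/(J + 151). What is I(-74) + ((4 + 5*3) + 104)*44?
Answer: 416733/77 ≈ 5412.1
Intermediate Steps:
I(J) = 9/(151 + J) (I(J) = 9/(J + 151) = 9/(151 + J))
I(-74) + ((4 + 5*3) + 104)*44 = 9/(151 - 74) + ((4 + 5*3) + 104)*44 = 9/77 + ((4 + 15) + 104)*44 = 9*(1/77) + (19 + 104)*44 = 9/77 + 123*44 = 9/77 + 5412 = 416733/77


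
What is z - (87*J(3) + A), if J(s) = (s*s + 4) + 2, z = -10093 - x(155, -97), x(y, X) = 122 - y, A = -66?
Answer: -11299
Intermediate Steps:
z = -10060 (z = -10093 - (122 - 1*155) = -10093 - (122 - 155) = -10093 - 1*(-33) = -10093 + 33 = -10060)
J(s) = 6 + s² (J(s) = (s² + 4) + 2 = (4 + s²) + 2 = 6 + s²)
z - (87*J(3) + A) = -10060 - (87*(6 + 3²) - 66) = -10060 - (87*(6 + 9) - 66) = -10060 - (87*15 - 66) = -10060 - (1305 - 66) = -10060 - 1*1239 = -10060 - 1239 = -11299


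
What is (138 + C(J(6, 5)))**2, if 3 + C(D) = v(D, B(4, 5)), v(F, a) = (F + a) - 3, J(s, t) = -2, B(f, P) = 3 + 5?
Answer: 19044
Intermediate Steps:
B(f, P) = 8
v(F, a) = -3 + F + a
C(D) = 2 + D (C(D) = -3 + (-3 + D + 8) = -3 + (5 + D) = 2 + D)
(138 + C(J(6, 5)))**2 = (138 + (2 - 2))**2 = (138 + 0)**2 = 138**2 = 19044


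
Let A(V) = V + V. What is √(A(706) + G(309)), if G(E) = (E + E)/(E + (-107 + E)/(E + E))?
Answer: √3229542442043/47791 ≈ 37.603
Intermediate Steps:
G(E) = 2*E/(E + (-107 + E)/(2*E)) (G(E) = (2*E)/(E + (-107 + E)/((2*E))) = (2*E)/(E + (-107 + E)*(1/(2*E))) = (2*E)/(E + (-107 + E)/(2*E)) = 2*E/(E + (-107 + E)/(2*E)))
A(V) = 2*V
√(A(706) + G(309)) = √(2*706 + 4*309²/(-107 + 309 + 2*309²)) = √(1412 + 4*95481/(-107 + 309 + 2*95481)) = √(1412 + 4*95481/(-107 + 309 + 190962)) = √(1412 + 4*95481/191164) = √(1412 + 4*95481*(1/191164)) = √(1412 + 95481/47791) = √(67576373/47791) = √3229542442043/47791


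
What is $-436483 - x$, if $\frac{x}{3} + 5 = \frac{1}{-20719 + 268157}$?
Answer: $- \frac{107998768987}{247438} \approx -4.3647 \cdot 10^{5}$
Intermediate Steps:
$x = - \frac{3711567}{247438}$ ($x = -15 + \frac{3}{-20719 + 268157} = -15 + \frac{3}{247438} = - \frac{3711567}{247438} \approx -15.0$)
$-436483 - x = -436483 - - \frac{3711567}{247438} = -436483 + \frac{3711567}{247438} = - \frac{107998768987}{247438}$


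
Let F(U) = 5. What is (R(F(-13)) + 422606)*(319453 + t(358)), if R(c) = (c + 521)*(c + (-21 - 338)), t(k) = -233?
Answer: 75464246440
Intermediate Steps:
R(c) = (-359 + c)*(521 + c) (R(c) = (521 + c)*(c - 359) = (521 + c)*(-359 + c) = (-359 + c)*(521 + c))
(R(F(-13)) + 422606)*(319453 + t(358)) = ((-187039 + 5**2 + 162*5) + 422606)*(319453 - 233) = ((-187039 + 25 + 810) + 422606)*319220 = (-186204 + 422606)*319220 = 236402*319220 = 75464246440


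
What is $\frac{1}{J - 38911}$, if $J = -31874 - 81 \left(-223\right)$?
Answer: $- \frac{1}{52722} \approx -1.8967 \cdot 10^{-5}$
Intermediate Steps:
$J = -13811$ ($J = -31874 - -18063 = -31874 + 18063 = -13811$)
$\frac{1}{J - 38911} = \frac{1}{-13811 - 38911} = \frac{1}{-52722} = - \frac{1}{52722}$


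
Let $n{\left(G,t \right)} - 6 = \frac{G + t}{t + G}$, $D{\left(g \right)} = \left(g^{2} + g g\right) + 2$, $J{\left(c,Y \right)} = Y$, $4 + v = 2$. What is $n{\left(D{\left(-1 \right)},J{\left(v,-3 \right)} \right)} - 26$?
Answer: $-19$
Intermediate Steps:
$v = -2$ ($v = -4 + 2 = -2$)
$D{\left(g \right)} = 2 + 2 g^{2}$ ($D{\left(g \right)} = \left(g^{2} + g^{2}\right) + 2 = 2 g^{2} + 2 = 2 + 2 g^{2}$)
$n{\left(G,t \right)} = 7$ ($n{\left(G,t \right)} = 6 + \frac{G + t}{t + G} = 6 + \frac{G + t}{G + t} = 6 + 1 = 7$)
$n{\left(D{\left(-1 \right)},J{\left(v,-3 \right)} \right)} - 26 = 7 - 26 = -19$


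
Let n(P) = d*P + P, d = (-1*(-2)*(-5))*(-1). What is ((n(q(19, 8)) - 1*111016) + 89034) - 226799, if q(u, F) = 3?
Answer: -248748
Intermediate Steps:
d = 10 (d = (2*(-5))*(-1) = -10*(-1) = 10)
n(P) = 11*P (n(P) = 10*P + P = 11*P)
((n(q(19, 8)) - 1*111016) + 89034) - 226799 = ((11*3 - 1*111016) + 89034) - 226799 = ((33 - 111016) + 89034) - 226799 = (-110983 + 89034) - 226799 = -21949 - 226799 = -248748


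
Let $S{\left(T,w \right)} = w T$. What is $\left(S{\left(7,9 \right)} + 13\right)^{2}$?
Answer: $5776$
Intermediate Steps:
$S{\left(T,w \right)} = T w$
$\left(S{\left(7,9 \right)} + 13\right)^{2} = \left(7 \cdot 9 + 13\right)^{2} = \left(63 + 13\right)^{2} = 76^{2} = 5776$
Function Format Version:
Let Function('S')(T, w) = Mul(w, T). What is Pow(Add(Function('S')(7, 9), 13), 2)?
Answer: 5776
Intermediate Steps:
Function('S')(T, w) = Mul(T, w)
Pow(Add(Function('S')(7, 9), 13), 2) = Pow(Add(Mul(7, 9), 13), 2) = Pow(Add(63, 13), 2) = Pow(76, 2) = 5776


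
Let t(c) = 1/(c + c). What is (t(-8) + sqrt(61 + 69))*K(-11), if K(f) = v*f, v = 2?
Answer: 11/8 - 22*sqrt(130) ≈ -249.46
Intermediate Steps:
K(f) = 2*f
t(c) = 1/(2*c)
(t(-8) + sqrt(61 + 69))*K(-11) = ((1/2)/(-8) + sqrt(61 + 69))*(2*(-11)) = ((1/2)*(-1/8) + sqrt(130))*(-22) = (-1/16 + sqrt(130))*(-22) = 11/8 - 22*sqrt(130)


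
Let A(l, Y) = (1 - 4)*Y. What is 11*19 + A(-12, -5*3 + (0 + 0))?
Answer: 254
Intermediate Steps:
A(l, Y) = -3*Y
11*19 + A(-12, -5*3 + (0 + 0)) = 11*19 - 3*(-5*3 + (0 + 0)) = 209 - 3*(-15 + 0) = 209 - 3*(-15) = 209 + 45 = 254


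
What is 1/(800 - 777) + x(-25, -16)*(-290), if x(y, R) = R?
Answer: 106721/23 ≈ 4640.0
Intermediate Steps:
1/(800 - 777) + x(-25, -16)*(-290) = 1/(800 - 777) - 16*(-290) = 1/23 + 4640 = 106721/23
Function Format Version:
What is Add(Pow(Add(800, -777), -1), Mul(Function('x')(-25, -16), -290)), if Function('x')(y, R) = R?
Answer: Rational(106721, 23) ≈ 4640.0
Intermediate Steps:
Add(Pow(Add(800, -777), -1), Mul(Function('x')(-25, -16), -290)) = Add(Pow(Add(800, -777), -1), Mul(-16, -290)) = Add(Pow(23, -1), 4640) = Add(Rational(1, 23), 4640) = Rational(106721, 23)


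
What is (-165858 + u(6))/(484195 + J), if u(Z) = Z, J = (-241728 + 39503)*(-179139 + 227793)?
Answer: 165852/9838570955 ≈ 1.6857e-5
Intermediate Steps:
J = -9839055150 (J = -202225*48654 = -9839055150)
(-165858 + u(6))/(484195 + J) = (-165858 + 6)/(484195 - 9839055150) = -165852/(-9838570955) = -165852*(-1/9838570955) = 165852/9838570955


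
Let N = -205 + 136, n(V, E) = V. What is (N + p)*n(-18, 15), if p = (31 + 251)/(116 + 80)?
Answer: 59589/49 ≈ 1216.1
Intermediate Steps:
N = -69
p = 141/98 (p = 282/196 = 282*(1/196) = 141/98 ≈ 1.4388)
(N + p)*n(-18, 15) = (-69 + 141/98)*(-18) = -6621/98*(-18) = 59589/49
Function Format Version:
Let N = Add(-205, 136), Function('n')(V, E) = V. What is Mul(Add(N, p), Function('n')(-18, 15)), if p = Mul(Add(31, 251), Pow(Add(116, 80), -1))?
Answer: Rational(59589, 49) ≈ 1216.1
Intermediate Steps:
N = -69
p = Rational(141, 98) (p = Mul(282, Pow(196, -1)) = Mul(282, Rational(1, 196)) = Rational(141, 98) ≈ 1.4388)
Mul(Add(N, p), Function('n')(-18, 15)) = Mul(Add(-69, Rational(141, 98)), -18) = Mul(Rational(-6621, 98), -18) = Rational(59589, 49)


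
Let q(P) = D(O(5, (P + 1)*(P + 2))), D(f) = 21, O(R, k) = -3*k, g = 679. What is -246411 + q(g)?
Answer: -246390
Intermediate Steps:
q(P) = 21
-246411 + q(g) = -246411 + 21 = -246390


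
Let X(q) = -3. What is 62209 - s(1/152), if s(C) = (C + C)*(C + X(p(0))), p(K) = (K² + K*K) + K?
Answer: 718638823/11552 ≈ 62209.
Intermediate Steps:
p(K) = K + 2*K² (p(K) = (K² + K²) + K = 2*K² + K = K + 2*K²)
s(C) = 2*C*(-3 + C) (s(C) = (C + C)*(C - 3) = (2*C)*(-3 + C) = 2*C*(-3 + C))
62209 - s(1/152) = 62209 - 2*(-3 + 1/152)/152 = 62209 - 2*(-455)/(152*152) = 62209 - 1*(-455/11552) = 62209 + 455/11552 = 718638823/11552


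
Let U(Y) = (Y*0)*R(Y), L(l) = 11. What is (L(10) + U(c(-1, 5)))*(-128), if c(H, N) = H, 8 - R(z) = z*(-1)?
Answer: -1408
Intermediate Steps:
R(z) = 8 + z (R(z) = 8 - z*(-1) = 8 - (-1)*z = 8 + z)
U(Y) = 0 (U(Y) = (Y*0)*(8 + Y) = 0*(8 + Y) = 0)
(L(10) + U(c(-1, 5)))*(-128) = (11 + 0)*(-128) = 11*(-128) = -1408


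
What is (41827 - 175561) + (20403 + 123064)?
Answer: 9733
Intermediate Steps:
(41827 - 175561) + (20403 + 123064) = -133734 + 143467 = 9733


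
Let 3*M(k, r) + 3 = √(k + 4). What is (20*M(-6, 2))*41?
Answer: -820 + 820*I*√2/3 ≈ -820.0 + 386.55*I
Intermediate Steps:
M(k, r) = -1 + √(4 + k)/3 (M(k, r) = -1 + √(k + 4)/3 = -1 + √(4 + k)/3)
(20*M(-6, 2))*41 = (20*(-1 + √(4 - 6)/3))*41 = (20*(-1 + √(-2)/3))*41 = (20*(-1 + (I*√2)/3))*41 = (20*(-1 + I*√2/3))*41 = (-20 + 20*I*√2/3)*41 = -820 + 820*I*√2/3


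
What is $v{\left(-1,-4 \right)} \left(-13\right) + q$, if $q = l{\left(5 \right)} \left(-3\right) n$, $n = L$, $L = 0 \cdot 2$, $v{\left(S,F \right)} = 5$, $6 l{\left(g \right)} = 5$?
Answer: $-65$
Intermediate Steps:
$l{\left(g \right)} = \frac{5}{6}$ ($l{\left(g \right)} = \frac{1}{6} \cdot 5 = \frac{5}{6}$)
$L = 0$
$n = 0$
$q = 0$ ($q = \frac{5}{6} \left(-3\right) 0 = \left(- \frac{5}{2}\right) 0 = 0$)
$v{\left(-1,-4 \right)} \left(-13\right) + q = 5 \left(-13\right) + 0 = -65 + 0 = -65$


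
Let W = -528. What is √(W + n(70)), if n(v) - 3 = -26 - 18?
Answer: I*√569 ≈ 23.854*I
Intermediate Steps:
n(v) = -41 (n(v) = 3 + (-26 - 18) = 3 - 44 = -41)
√(W + n(70)) = √(-528 - 41) = √(-569) = I*√569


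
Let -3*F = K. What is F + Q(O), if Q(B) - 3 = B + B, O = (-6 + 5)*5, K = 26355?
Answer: -8792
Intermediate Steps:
F = -8785 (F = -1/3*26355 = -8785)
O = -5 (O = -1*5 = -5)
Q(B) = 3 + 2*B (Q(B) = 3 + (B + B) = 3 + 2*B)
F + Q(O) = -8785 + (3 + 2*(-5)) = -8785 + (3 - 10) = -8785 - 7 = -8792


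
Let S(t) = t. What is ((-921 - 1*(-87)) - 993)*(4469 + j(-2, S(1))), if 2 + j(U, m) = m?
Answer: -8163036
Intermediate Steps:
j(U, m) = -2 + m
((-921 - 1*(-87)) - 993)*(4469 + j(-2, S(1))) = ((-921 - 1*(-87)) - 993)*(4469 + (-2 + 1)) = ((-921 + 87) - 993)*(4469 - 1) = (-834 - 993)*4468 = -1827*4468 = -8163036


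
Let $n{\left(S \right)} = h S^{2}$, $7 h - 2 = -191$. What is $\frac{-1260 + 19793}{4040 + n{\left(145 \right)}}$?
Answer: $- \frac{18533}{563635} \approx -0.032881$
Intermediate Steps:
$h = -27$ ($h = \frac{2}{7} + \frac{1}{7} \left(-191\right) = \frac{2}{7} - \frac{191}{7} = -27$)
$n{\left(S \right)} = - 27 S^{2}$
$\frac{-1260 + 19793}{4040 + n{\left(145 \right)}} = \frac{-1260 + 19793}{4040 - 27 \cdot 145^{2}} = \frac{18533}{4040 - 567675} = \frac{18533}{-563635} = 18533 \left(- \frac{1}{563635}\right) = - \frac{18533}{563635}$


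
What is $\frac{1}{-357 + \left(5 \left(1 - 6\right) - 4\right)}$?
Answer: $- \frac{1}{386} \approx -0.0025907$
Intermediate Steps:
$\frac{1}{-357 + \left(5 \left(1 - 6\right) - 4\right)} = \frac{1}{-357 + \left(5 \left(-5\right) - 4\right)} = \frac{1}{-357 - 29} = \frac{1}{-386} = - \frac{1}{386}$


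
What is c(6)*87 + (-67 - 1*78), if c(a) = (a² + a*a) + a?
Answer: 6641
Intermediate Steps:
c(a) = a + 2*a² (c(a) = (a² + a²) + a = 2*a² + a = a + 2*a²)
c(6)*87 + (-67 - 1*78) = (6*(1 + 2*6))*87 + (-67 - 1*78) = (6*(1 + 12))*87 + (-67 - 78) = (6*13)*87 - 145 = 78*87 - 145 = 6786 - 145 = 6641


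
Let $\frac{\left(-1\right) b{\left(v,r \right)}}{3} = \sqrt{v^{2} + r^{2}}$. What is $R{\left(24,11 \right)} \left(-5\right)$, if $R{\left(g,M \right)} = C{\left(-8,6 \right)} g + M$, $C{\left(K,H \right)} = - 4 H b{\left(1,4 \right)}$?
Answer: $-55 - 8640 \sqrt{17} \approx -35679.0$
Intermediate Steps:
$b{\left(v,r \right)} = - 3 \sqrt{r^{2} + v^{2}}$ ($b{\left(v,r \right)} = - 3 \sqrt{v^{2} + r^{2}} = - 3 \sqrt{r^{2} + v^{2}}$)
$C{\left(K,H \right)} = 12 H \sqrt{17}$ ($C{\left(K,H \right)} = - 4 H \left(- 3 \sqrt{4^{2} + 1^{2}}\right) = - 4 H \left(- 3 \sqrt{16 + 1}\right) = - 4 H \left(- 3 \sqrt{17}\right) = 12 H \sqrt{17}$)
$R{\left(g,M \right)} = M + 72 g \sqrt{17}$ ($R{\left(g,M \right)} = 12 \cdot 6 \sqrt{17} g + M = 72 \sqrt{17} g + M = 72 g \sqrt{17} + M = M + 72 g \sqrt{17}$)
$R{\left(24,11 \right)} \left(-5\right) = \left(11 + 72 \cdot 24 \sqrt{17}\right) \left(-5\right) = \left(11 + 1728 \sqrt{17}\right) \left(-5\right) = -55 - 8640 \sqrt{17}$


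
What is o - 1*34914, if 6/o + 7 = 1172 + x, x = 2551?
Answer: -64870209/1858 ≈ -34914.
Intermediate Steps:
o = 3/1858 (o = 6/(-7 + (1172 + 2551)) = 6/(-7 + 3723) = 6/3716 = 6*(1/3716) = 3/1858 ≈ 0.0016146)
o - 1*34914 = 3/1858 - 1*34914 = 3/1858 - 34914 = -64870209/1858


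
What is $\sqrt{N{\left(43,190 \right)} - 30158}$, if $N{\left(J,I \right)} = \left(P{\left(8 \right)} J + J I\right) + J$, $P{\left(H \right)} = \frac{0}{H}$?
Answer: $i \sqrt{21945} \approx 148.14 i$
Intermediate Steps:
$P{\left(H \right)} = 0$
$N{\left(J,I \right)} = J + I J$ ($N{\left(J,I \right)} = \left(0 J + J I\right) + J = \left(0 + I J\right) + J = I J + J = J + I J$)
$\sqrt{N{\left(43,190 \right)} - 30158} = \sqrt{43 \left(1 + 190\right) - 30158} = \sqrt{43 \cdot 191 - 30158} = \sqrt{8213 - 30158} = \sqrt{-21945} = i \sqrt{21945}$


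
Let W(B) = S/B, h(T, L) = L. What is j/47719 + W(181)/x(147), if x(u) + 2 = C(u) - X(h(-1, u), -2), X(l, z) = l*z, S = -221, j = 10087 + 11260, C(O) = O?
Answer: 1685665374/3791704021 ≈ 0.44457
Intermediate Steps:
j = 21347
x(u) = -2 + 3*u (x(u) = -2 + (u - u*(-2)) = -2 + (u - (-2)*u) = -2 + (u + 2*u) = -2 + 3*u)
W(B) = -221/B
j/47719 + W(181)/x(147) = 21347/47719 + (-221/181)/(-2 + 3*147) = 21347*(1/47719) + (-221*1/181)/(-2 + 441) = 21347/47719 - 221/181/439 = 21347/47719 - 221/181*1/439 = 21347/47719 - 221/79459 = 1685665374/3791704021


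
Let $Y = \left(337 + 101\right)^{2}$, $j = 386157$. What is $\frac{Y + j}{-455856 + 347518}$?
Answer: $- \frac{578001}{108338} \approx -5.3352$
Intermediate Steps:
$Y = 191844$ ($Y = 438^{2} = 191844$)
$\frac{Y + j}{-455856 + 347518} = \frac{191844 + 386157}{-455856 + 347518} = \frac{578001}{-108338} = 578001 \left(- \frac{1}{108338}\right) = - \frac{578001}{108338}$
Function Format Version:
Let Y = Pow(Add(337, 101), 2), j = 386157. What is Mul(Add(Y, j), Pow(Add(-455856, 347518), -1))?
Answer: Rational(-578001, 108338) ≈ -5.3352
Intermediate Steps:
Y = 191844 (Y = Pow(438, 2) = 191844)
Mul(Add(Y, j), Pow(Add(-455856, 347518), -1)) = Mul(Add(191844, 386157), Pow(Add(-455856, 347518), -1)) = Mul(578001, Pow(-108338, -1)) = Mul(578001, Rational(-1, 108338)) = Rational(-578001, 108338)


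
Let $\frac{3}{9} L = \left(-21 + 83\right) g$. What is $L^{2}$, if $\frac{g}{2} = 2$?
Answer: $553536$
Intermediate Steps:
$g = 4$ ($g = 2 \cdot 2 = 4$)
$L = 744$ ($L = 3 \left(-21 + 83\right) 4 = 3 \cdot 62 \cdot 4 = 3 \cdot 248 = 744$)
$L^{2} = 744^{2} = 553536$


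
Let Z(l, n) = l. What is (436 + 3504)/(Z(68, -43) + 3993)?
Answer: 3940/4061 ≈ 0.97020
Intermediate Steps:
(436 + 3504)/(Z(68, -43) + 3993) = (436 + 3504)/(68 + 3993) = 3940/4061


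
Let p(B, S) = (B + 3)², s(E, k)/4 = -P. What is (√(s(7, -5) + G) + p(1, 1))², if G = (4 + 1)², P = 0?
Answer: 441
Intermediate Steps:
s(E, k) = 0 (s(E, k) = 4*(-1*0) = 4*0 = 0)
G = 25 (G = 5² = 25)
p(B, S) = (3 + B)²
(√(s(7, -5) + G) + p(1, 1))² = (√(0 + 25) + (3 + 1)²)² = (√25 + 4²)² = (5 + 16)² = 21² = 441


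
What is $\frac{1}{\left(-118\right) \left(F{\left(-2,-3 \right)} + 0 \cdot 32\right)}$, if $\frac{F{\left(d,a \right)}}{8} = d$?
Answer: $\frac{1}{1888} \approx 0.00052966$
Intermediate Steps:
$F{\left(d,a \right)} = 8 d$
$\frac{1}{\left(-118\right) \left(F{\left(-2,-3 \right)} + 0 \cdot 32\right)} = \frac{1}{\left(-118\right) \left(8 \left(-2\right) + 0 \cdot 32\right)} = \frac{1}{\left(-118\right) \left(-16 + 0\right)} = \frac{1}{\left(-118\right) \left(-16\right)} = \frac{1}{1888}$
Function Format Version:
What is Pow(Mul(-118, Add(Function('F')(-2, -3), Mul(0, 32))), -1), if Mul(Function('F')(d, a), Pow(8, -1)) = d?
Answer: Rational(1, 1888) ≈ 0.00052966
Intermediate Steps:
Function('F')(d, a) = Mul(8, d)
Pow(Mul(-118, Add(Function('F')(-2, -3), Mul(0, 32))), -1) = Pow(Mul(-118, Add(Mul(8, -2), Mul(0, 32))), -1) = Pow(Mul(-118, Add(-16, 0)), -1) = Pow(Mul(-118, -16), -1) = Pow(1888, -1) = Rational(1, 1888)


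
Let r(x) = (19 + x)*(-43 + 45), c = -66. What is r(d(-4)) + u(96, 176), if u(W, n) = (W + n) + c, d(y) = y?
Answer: 236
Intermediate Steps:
u(W, n) = -66 + W + n (u(W, n) = (W + n) - 66 = -66 + W + n)
r(x) = 38 + 2*x (r(x) = (19 + x)*2 = 38 + 2*x)
r(d(-4)) + u(96, 176) = (38 + 2*(-4)) + (-66 + 96 + 176) = (38 - 8) + 206 = 30 + 206 = 236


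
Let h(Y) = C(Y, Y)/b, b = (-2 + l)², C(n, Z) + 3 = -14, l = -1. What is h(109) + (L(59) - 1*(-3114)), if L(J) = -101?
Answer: 27100/9 ≈ 3011.1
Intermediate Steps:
C(n, Z) = -17 (C(n, Z) = -3 - 14 = -17)
b = 9 (b = (-2 - 1)² = (-3)² = 9)
h(Y) = -17/9
h(109) + (L(59) - 1*(-3114)) = -17/9 + (-101 - 1*(-3114)) = -17/9 + (-101 + 3114) = -17/9 + 3013 = 27100/9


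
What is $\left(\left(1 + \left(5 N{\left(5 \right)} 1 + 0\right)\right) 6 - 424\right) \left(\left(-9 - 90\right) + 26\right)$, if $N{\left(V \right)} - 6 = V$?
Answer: $6424$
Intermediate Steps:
$N{\left(V \right)} = 6 + V$
$\left(\left(1 + \left(5 N{\left(5 \right)} 1 + 0\right)\right) 6 - 424\right) \left(\left(-9 - 90\right) + 26\right) = \left(\left(1 + \left(5 \left(6 + 5\right) 1 + 0\right)\right) 6 - 424\right) \left(\left(-9 - 90\right) + 26\right) = \left(\left(1 + \left(5 \cdot 11 \cdot 1 + 0\right)\right) 6 - 424\right) \left(-99 + 26\right) = \left(\left(1 + \left(5 \cdot 11 + 0\right)\right) 6 - 424\right) \left(-73\right) = \left(\left(1 + \left(55 + 0\right)\right) 6 - 424\right) \left(-73\right) = \left(\left(1 + 55\right) 6 - 424\right) \left(-73\right) = \left(56 \cdot 6 - 424\right) \left(-73\right) = \left(336 - 424\right) \left(-73\right) = \left(-88\right) \left(-73\right) = 6424$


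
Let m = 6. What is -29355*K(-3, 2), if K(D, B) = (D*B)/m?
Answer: 29355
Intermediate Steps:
K(D, B) = B*D/6 (K(D, B) = (D*B)/6 = (B*D)*(1/6) = B*D/6)
-29355*K(-3, 2) = -9785*2*(-3)/2 = -29355*(-1) = 29355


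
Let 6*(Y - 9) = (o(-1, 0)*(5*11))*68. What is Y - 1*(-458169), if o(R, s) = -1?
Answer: 1372664/3 ≈ 4.5755e+5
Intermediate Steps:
Y = -1843/3 (Y = 9 + (-5*11*68)/6 = 9 + (-1*55*68)/6 = 9 + (-55*68)/6 = 9 + (⅙)*(-3740) = 9 - 1870/3 = -1843/3 ≈ -614.33)
Y - 1*(-458169) = -1843/3 - 1*(-458169) = -1843/3 + 458169 = 1372664/3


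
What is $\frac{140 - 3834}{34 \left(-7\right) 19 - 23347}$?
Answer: $\frac{3694}{27869} \approx 0.13255$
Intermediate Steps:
$\frac{140 - 3834}{34 \left(-7\right) 19 - 23347} = - \frac{3694}{\left(-238\right) 19 - 23347} = - \frac{3694}{-4522 - 23347} = - \frac{3694}{-27869} = \left(-3694\right) \left(- \frac{1}{27869}\right) = \frac{3694}{27869}$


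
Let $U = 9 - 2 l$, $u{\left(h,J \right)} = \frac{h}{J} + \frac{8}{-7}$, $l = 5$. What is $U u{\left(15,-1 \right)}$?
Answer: $\frac{113}{7} \approx 16.143$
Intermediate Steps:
$u{\left(h,J \right)} = - \frac{8}{7} + \frac{h}{J}$ ($u{\left(h,J \right)} = \frac{h}{J} + 8 \left(- \frac{1}{7}\right) = \frac{h}{J} - \frac{8}{7} = - \frac{8}{7} + \frac{h}{J}$)
$U = -1$ ($U = 9 - 10 = -1$)
$U u{\left(15,-1 \right)} = - (- \frac{8}{7} + \frac{15}{-1}) = - (- \frac{8}{7} + 15 \left(-1\right)) = - (- \frac{8}{7} - 15) = \left(-1\right) \left(- \frac{113}{7}\right) = \frac{113}{7}$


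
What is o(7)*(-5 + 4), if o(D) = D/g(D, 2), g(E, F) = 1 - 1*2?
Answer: 7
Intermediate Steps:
g(E, F) = -1 (g(E, F) = 1 - 2 = -1)
o(D) = -D (o(D) = D/(-1) = D*(-1) = -D)
o(7)*(-5 + 4) = (-1*7)*(-5 + 4) = -7*(-1) = 7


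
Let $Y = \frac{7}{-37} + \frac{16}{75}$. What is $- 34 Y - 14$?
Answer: $- \frac{41128}{2775} \approx -14.821$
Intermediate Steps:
$Y = \frac{67}{2775}$ ($Y = 7 \left(- \frac{1}{37}\right) + 16 \cdot \frac{1}{75} = - \frac{7}{37} + \frac{16}{75} = \frac{67}{2775} \approx 0.024144$)
$- 34 Y - 14 = \left(-34\right) \frac{67}{2775} - 14 = - \frac{2278}{2775} - 14 = - \frac{41128}{2775}$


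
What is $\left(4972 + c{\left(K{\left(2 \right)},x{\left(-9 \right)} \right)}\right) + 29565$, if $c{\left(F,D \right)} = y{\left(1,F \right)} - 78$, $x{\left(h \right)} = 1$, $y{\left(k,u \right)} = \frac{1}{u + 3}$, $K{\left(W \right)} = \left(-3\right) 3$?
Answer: $\frac{206753}{6} \approx 34459.0$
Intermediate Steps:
$K{\left(W \right)} = -9$
$y{\left(k,u \right)} = \frac{1}{3 + u}$
$c{\left(F,D \right)} = -78 + \frac{1}{3 + F}$ ($c{\left(F,D \right)} = \frac{1}{3 + F} - 78 = -78 + \frac{1}{3 + F}$)
$\left(4972 + c{\left(K{\left(2 \right)},x{\left(-9 \right)} \right)}\right) + 29565 = \left(4972 + \frac{-233 - -702}{3 - 9}\right) + 29565 = \left(4972 + \frac{-233 + 702}{-6}\right) + 29565 = \left(4972 - \frac{469}{6}\right) + 29565 = \frac{29363}{6} + 29565 = \frac{206753}{6}$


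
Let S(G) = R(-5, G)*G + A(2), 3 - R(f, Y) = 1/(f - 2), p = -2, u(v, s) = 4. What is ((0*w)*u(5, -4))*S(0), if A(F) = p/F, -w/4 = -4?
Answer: 0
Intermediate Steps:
w = 16 (w = -4*(-4) = 16)
R(f, Y) = 3 - 1/(-2 + f) (R(f, Y) = 3 - 1/(f - 2) = 3 - 1/(-2 + f))
A(F) = -2/F
S(G) = -1 + 22*G/7 (S(G) = ((-7 + 3*(-5))/(-2 - 5))*G - 2/2 = ((-7 - 15)/(-7))*G - 2*½ = (-⅐*(-22))*G - 1 = 22*G/7 - 1 = -1 + 22*G/7)
((0*w)*u(5, -4))*S(0) = ((0*16)*4)*(-1 + (22/7)*0) = (0*4)*(-1 + 0) = 0*(-1) = 0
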